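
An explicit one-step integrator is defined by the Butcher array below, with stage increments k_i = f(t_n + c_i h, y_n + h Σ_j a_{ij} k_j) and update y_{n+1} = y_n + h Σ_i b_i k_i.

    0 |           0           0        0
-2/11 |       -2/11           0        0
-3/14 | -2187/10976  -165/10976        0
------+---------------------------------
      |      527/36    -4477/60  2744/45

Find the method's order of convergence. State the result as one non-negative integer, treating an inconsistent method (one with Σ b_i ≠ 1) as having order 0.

3

b = (527/36, -4477/60, 2744/45)
c = (0, -2/11, -3/14)
Ac = (0, 0, 15/5488)
Σ b_i: 527/36·1 + (-4477/60)·1 + 2744/45·1 = 1 ✓
b·c: (-4477/60)·(-2/11) + 2744/45·(-3/14) = 1/2 ✓
b·c²: (-4477/60)·4/121 + 2744/45·9/196 = 1/3 ✓
b·Ac: 2744/45·15/5488 = 1/6 ✓; 3 stages ⇒ order 3.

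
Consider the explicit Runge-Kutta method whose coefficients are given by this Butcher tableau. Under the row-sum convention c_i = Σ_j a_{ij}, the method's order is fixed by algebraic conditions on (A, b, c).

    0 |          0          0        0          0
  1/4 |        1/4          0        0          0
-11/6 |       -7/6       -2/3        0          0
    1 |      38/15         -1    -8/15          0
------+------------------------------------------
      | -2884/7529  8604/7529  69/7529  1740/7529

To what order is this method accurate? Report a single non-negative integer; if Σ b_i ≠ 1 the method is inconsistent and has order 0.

3

b = (-2884/7529, 8604/7529, 69/7529, 1740/7529)
c = (0, 1/4, -11/6, 1)
Ac = (0, 0, -1/6, 131/180)
Σ b_i: (-2884/7529)·1 + 8604/7529·1 + 69/7529·1 + 1740/7529·1 = 1 ✓
b·c: 8604/7529·1/4 + 69/7529·(-11/6) + 1740/7529·1 = 1/2 ✓
b·c²: 8604/7529·1/16 + 69/7529·121/36 + 1740/7529·1 = 1/3 ✓
b·Ac: 69/7529·(-1/6) + 1740/7529·131/180 = 1/6 ✓
b·c³: 8604/7529·1/64 + 69/7529·(-1331/216) + 1740/7529·1 = 208693/1084176 ≠ 1/4 ⇒ order 3.
b·(c∘Ac): 69/7529·11/36 + 1740/7529·131/180 = 15449/90348 ≠ 1/8
b·Ac²: 69/7529·(-1/24) + 1740/7529·(-4007/2160) = -232613/542088 ≠ 1/12
b·A²c: 1740/7529·4/45 = 464/22587 ≠ 1/24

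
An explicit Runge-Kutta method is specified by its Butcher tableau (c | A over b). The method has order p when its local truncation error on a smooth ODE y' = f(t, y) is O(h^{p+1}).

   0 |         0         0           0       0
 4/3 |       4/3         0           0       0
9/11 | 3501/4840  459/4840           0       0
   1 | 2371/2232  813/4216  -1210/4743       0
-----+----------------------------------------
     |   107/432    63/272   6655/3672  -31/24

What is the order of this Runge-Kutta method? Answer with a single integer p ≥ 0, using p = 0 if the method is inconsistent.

b = (107/432, 63/272, 6655/3672, -31/24)
c = (0, 4/3, 9/11, 1)
Ac = (0, 0, 153/1210, 3/62)
Σ b_i: 107/432·1 + 63/272·1 + 6655/3672·1 + (-31/24)·1 = 1 ✓
b·c: 63/272·4/3 + 6655/3672·9/11 + (-31/24)·1 = 1/2 ✓
b·c²: 63/272·16/9 + 6655/3672·81/121 + (-31/24)·1 = 1/3 ✓
b·Ac: 6655/3672·153/1210 + (-31/24)·3/62 = 1/6 ✓
b·c³: 63/272·64/27 + 6655/3672·729/1331 + (-31/24)·1 = 1/4 ✓
b·(c∘Ac): 6655/3672·1377/13310 + (-31/24)·3/62 = 1/8 ✓
b·Ac²: 6655/3672·102/605 + (-31/24)·16/93 = 1/12 ✓
b·A²c: (-31/24)·(-1/31) = 1/24 ✓; 4 stages ⇒ order 4.

4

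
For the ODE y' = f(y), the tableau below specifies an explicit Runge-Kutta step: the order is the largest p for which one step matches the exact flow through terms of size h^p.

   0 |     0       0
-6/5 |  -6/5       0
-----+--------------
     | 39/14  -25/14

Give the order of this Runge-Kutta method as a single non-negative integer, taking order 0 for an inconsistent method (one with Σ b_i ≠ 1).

1

b = (39/14, -25/14)
c = (0, -6/5)
Σ b_i: 39/14·1 + (-25/14)·1 = 1 ✓
b·c: (-25/14)·(-6/5) = 15/7 ≠ 1/2 ⇒ order 1.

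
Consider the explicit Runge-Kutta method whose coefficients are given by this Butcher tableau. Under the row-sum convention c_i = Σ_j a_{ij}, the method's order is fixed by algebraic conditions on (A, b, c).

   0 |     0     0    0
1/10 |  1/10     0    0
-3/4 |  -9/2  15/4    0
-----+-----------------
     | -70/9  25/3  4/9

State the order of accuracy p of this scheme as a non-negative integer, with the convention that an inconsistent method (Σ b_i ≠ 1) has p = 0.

b = (-70/9, 25/3, 4/9)
c = (0, 1/10, -3/4)
Ac = (0, 0, 3/8)
Σ b_i: (-70/9)·1 + 25/3·1 + 4/9·1 = 1 ✓
b·c: 25/3·1/10 + 4/9·(-3/4) = 1/2 ✓
b·c²: 25/3·1/100 + 4/9·9/16 = 1/3 ✓
b·Ac: 4/9·3/8 = 1/6 ✓; 3 stages ⇒ order 3.

3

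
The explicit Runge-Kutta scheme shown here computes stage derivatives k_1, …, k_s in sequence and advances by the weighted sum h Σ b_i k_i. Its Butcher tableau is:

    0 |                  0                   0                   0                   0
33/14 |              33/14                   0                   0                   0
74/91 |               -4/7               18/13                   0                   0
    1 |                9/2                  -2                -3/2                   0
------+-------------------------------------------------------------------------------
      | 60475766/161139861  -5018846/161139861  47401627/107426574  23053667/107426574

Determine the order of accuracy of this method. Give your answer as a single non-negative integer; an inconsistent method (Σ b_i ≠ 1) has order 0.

3

b = (60475766/161139861, -5018846/161139861, 47401627/107426574, 23053667/107426574)
c = (0, 33/14, 74/91, 1)
Ac = (0, 0, 297/91, -540/91)
Σ b_i: 60475766/161139861·1 + (-5018846/161139861)·1 + 47401627/107426574·1 + 23053667/107426574·1 = 1 ✓
b·c: (-5018846/161139861)·33/14 + 47401627/107426574·74/91 + 23053667/107426574·1 = 1/2 ✓
b·c²: (-5018846/161139861)·1089/196 + 47401627/107426574·5476/8281 + 23053667/107426574·1 = 1/3 ✓
b·Ac: 47401627/107426574·297/91 + 23053667/107426574·(-540/91) = 1/6 ✓
b·c³: (-5018846/161139861)·35937/2744 + 47401627/107426574·405224/753571 + 23053667/107426574·1 = 6017796167/136861455276 ≠ 1/4 ⇒ order 3.
b·(c∘Ac): 47401627/107426574·21978/8281 + 23053667/107426574·(-540/91) = -475169/4641889 ≠ 1/8
b·Ac²: 47401627/107426574·9801/1274 + 23053667/107426574·(-200469/16562) = 1298569534/1629303039 ≠ 1/12
b·A²c: 23053667/107426574·(-891/182) = -2786707/2652508 ≠ 1/24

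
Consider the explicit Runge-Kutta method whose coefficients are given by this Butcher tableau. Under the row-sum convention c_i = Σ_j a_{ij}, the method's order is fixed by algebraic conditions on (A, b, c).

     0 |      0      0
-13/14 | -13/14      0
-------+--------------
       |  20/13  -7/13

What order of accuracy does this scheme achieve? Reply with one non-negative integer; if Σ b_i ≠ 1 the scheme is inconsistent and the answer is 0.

2

b = (20/13, -7/13)
c = (0, -13/14)
Σ b_i: 20/13·1 + (-7/13)·1 = 1 ✓
b·c: (-7/13)·(-13/14) = 1/2 ✓; 2 stages ⇒ order 2.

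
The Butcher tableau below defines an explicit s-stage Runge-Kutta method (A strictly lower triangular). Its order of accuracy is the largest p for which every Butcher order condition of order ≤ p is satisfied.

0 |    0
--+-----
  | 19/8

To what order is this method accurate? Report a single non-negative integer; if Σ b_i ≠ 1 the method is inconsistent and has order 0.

0

b = (19/8)
c = (0)
Σ b_i: 19/8·1 = 19/8 ≠ 1 ⇒ order 0.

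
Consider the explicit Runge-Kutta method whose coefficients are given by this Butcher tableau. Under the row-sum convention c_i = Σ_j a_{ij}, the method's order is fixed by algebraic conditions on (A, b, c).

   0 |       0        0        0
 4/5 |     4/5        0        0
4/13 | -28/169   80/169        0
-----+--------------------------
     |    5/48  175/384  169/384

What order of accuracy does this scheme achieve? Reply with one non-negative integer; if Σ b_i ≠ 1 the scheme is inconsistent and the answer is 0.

3

b = (5/48, 175/384, 169/384)
c = (0, 4/5, 4/13)
Ac = (0, 0, 64/169)
Σ b_i: 5/48·1 + 175/384·1 + 169/384·1 = 1 ✓
b·c: 175/384·4/5 + 169/384·4/13 = 1/2 ✓
b·c²: 175/384·16/25 + 169/384·16/169 = 1/3 ✓
b·Ac: 169/384·64/169 = 1/6 ✓; 3 stages ⇒ order 3.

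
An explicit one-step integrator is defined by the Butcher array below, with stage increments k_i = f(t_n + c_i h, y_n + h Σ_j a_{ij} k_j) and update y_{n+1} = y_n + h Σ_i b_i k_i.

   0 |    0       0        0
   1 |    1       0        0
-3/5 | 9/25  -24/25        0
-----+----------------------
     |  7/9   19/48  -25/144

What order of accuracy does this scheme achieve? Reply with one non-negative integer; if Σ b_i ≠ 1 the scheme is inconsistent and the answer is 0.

3

b = (7/9, 19/48, -25/144)
c = (0, 1, -3/5)
Ac = (0, 0, -24/25)
Σ b_i: 7/9·1 + 19/48·1 + (-25/144)·1 = 1 ✓
b·c: 19/48·1 + (-25/144)·(-3/5) = 1/2 ✓
b·c²: 19/48·1 + (-25/144)·9/25 = 1/3 ✓
b·Ac: (-25/144)·(-24/25) = 1/6 ✓; 3 stages ⇒ order 3.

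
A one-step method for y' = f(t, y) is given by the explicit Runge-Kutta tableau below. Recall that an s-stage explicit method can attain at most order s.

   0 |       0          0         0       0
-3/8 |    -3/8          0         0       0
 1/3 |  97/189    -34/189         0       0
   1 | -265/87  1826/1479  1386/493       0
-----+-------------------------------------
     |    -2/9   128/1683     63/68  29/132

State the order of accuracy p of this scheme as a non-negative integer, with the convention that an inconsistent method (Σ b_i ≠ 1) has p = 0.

4

b = (-2/9, 128/1683, 63/68, 29/132)
c = (0, -3/8, 1/3, 1)
Ac = (0, 0, 17/252, 55/116)
Σ b_i: (-2/9)·1 + 128/1683·1 + 63/68·1 + 29/132·1 = 1 ✓
b·c: 128/1683·(-3/8) + 63/68·1/3 + 29/132·1 = 1/2 ✓
b·c²: 128/1683·9/64 + 63/68·1/9 + 29/132·1 = 1/3 ✓
b·Ac: 63/68·17/252 + 29/132·55/116 = 1/6 ✓
b·c³: 128/1683·(-27/512) + 63/68·1/27 + 29/132·1 = 1/4 ✓
b·(c∘Ac): 63/68·17/756 + 29/132·55/116 = 1/8 ✓
b·Ac²: 63/68·(-17/672) + 29/132·451/928 = 1/12 ✓
b·A²c: 29/132·11/58 = 1/24 ✓; 4 stages ⇒ order 4.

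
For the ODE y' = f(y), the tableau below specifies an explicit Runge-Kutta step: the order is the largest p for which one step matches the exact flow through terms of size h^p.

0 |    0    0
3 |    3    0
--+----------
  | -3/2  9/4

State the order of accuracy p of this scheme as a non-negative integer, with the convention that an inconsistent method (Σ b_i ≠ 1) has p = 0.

b = (-3/2, 9/4)
c = (0, 3)
Σ b_i: (-3/2)·1 + 9/4·1 = 3/4 ≠ 1 ⇒ order 0.

0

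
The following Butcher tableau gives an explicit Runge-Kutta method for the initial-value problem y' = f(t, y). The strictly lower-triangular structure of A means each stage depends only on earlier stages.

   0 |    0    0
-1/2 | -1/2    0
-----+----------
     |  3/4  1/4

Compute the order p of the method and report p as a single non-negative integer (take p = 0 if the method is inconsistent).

b = (3/4, 1/4)
c = (0, -1/2)
Σ b_i: 3/4·1 + 1/4·1 = 1 ✓
b·c: 1/4·(-1/2) = -1/8 ≠ 1/2 ⇒ order 1.

1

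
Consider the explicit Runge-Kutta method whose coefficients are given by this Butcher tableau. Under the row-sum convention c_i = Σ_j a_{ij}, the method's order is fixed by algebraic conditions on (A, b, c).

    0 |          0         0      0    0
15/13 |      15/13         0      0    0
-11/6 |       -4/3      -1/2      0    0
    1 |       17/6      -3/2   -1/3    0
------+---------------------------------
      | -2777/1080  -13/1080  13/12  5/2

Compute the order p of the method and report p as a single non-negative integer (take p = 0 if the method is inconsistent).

b = (-2777/1080, -13/1080, 13/12, 5/2)
c = (0, 15/13, -11/6, 1)
Ac = (0, 0, -15/26, -131/117)
Σ b_i: (-2777/1080)·1 + (-13/1080)·1 + 13/12·1 + 5/2·1 = 1 ✓
b·c: (-13/1080)·15/13 + 13/12·(-11/6) + 5/2·1 = 1/2 ✓
b·c²: (-13/1080)·225/169 + 13/12·121/36 + 5/2·1 = 34399/5616 ≠ 1/3 ⇒ order 2.
b·Ac: 13/12·(-15/26) + 5/2·(-131/117) = -3205/936 ≠ 1/6

2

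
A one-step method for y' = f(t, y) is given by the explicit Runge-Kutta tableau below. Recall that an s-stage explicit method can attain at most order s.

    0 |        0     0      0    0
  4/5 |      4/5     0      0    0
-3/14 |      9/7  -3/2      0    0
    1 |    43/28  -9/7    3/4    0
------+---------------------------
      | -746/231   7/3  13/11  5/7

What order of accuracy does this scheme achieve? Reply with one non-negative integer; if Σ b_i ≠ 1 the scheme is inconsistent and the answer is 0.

b = (-746/231, 7/3, 13/11, 5/7)
c = (0, 4/5, -3/14, 1)
Ac = (0, 0, -6/5, -333/280)
Σ b_i: (-746/231)·1 + 7/3·1 + 13/11·1 + 5/7·1 = 1 ✓
b·c: 7/3·4/5 + 13/11·(-3/14) + 5/7·1 = 5377/2310 ≠ 1/2 ⇒ order 1.

1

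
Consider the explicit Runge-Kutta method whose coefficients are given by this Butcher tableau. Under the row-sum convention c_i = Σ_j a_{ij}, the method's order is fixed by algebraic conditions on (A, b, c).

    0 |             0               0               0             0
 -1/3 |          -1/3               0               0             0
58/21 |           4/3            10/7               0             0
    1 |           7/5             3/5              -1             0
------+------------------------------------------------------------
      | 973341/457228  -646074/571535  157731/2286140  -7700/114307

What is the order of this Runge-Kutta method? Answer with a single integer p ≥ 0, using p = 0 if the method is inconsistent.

3

b = (973341/457228, -646074/571535, 157731/2286140, -7700/114307)
c = (0, -1/3, 58/21, 1)
Ac = (0, 0, -10/21, -311/105)
Σ b_i: 973341/457228·1 + (-646074/571535)·1 + 157731/2286140·1 + (-7700/114307)·1 = 1 ✓
b·c: (-646074/571535)·(-1/3) + 157731/2286140·58/21 + (-7700/114307)·1 = 1/2 ✓
b·c²: (-646074/571535)·1/9 + 157731/2286140·3364/441 + (-7700/114307)·1 = 1/3 ✓
b·Ac: 157731/2286140·(-10/21) + (-7700/114307)·(-311/105) = 1/6 ✓
b·c³: (-646074/571535)·(-1/27) + 157731/2286140·195112/9261 + (-7700/114307)·1 = 10284160/7201341 ≠ 1/4 ⇒ order 3.
b·(c∘Ac): 157731/2286140·(-580/441) + (-7700/114307)·(-311/105) = 37303/342921 ≠ 1/8
b·Ac²: 157731/2286140·10/63 + (-7700/114307)·(-16673/2205) = 7493851/14402682 ≠ 1/12
b·A²c: (-7700/114307)·10/21 = -11000/342921 ≠ 1/24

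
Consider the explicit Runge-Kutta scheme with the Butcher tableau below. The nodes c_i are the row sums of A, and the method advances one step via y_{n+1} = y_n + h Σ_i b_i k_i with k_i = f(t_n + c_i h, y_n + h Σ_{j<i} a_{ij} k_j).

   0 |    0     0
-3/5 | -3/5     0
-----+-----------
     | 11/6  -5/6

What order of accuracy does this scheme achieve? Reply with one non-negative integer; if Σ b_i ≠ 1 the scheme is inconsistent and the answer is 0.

b = (11/6, -5/6)
c = (0, -3/5)
Σ b_i: 11/6·1 + (-5/6)·1 = 1 ✓
b·c: (-5/6)·(-3/5) = 1/2 ✓; 2 stages ⇒ order 2.

2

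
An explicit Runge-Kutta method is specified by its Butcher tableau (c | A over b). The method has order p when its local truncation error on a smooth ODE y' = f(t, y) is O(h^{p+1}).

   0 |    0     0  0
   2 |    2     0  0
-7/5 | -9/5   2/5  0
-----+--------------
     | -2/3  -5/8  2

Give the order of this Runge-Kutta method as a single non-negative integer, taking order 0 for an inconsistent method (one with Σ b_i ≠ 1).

b = (-2/3, -5/8, 2)
c = (0, 2, -7/5)
Ac = (0, 0, 4/5)
Σ b_i: (-2/3)·1 + (-5/8)·1 + 2·1 = 17/24 ≠ 1 ⇒ order 0.

0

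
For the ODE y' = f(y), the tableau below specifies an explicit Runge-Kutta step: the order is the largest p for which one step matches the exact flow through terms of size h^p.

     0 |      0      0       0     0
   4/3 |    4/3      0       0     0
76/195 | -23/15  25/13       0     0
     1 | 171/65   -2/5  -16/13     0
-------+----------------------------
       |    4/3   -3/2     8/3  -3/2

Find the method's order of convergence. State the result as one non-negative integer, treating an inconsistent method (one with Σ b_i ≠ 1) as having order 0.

b = (4/3, -3/2, 8/3, -3/2)
c = (0, 4/3, 76/195, 1)
Ac = (0, 0, 100/39, -856/845)
Σ b_i: 4/3·1 + (-3/2)·1 + 8/3·1 + (-3/2)·1 = 1 ✓
b·c: (-3/2)·4/3 + 8/3·76/195 + (-3/2)·1 = -2879/1170 ≠ 1/2 ⇒ order 1.

1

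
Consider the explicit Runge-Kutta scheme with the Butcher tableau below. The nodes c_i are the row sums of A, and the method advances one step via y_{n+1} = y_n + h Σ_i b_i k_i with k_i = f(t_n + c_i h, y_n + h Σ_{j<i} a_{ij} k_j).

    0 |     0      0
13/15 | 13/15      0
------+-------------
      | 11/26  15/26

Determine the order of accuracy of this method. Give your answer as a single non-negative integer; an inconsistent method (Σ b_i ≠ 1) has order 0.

b = (11/26, 15/26)
c = (0, 13/15)
Σ b_i: 11/26·1 + 15/26·1 = 1 ✓
b·c: 15/26·13/15 = 1/2 ✓; 2 stages ⇒ order 2.

2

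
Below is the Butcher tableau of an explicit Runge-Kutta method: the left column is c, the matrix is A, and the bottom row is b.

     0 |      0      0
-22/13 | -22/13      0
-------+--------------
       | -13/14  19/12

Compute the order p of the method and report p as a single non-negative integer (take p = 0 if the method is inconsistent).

b = (-13/14, 19/12)
c = (0, -22/13)
Σ b_i: (-13/14)·1 + 19/12·1 = 55/84 ≠ 1 ⇒ order 0.

0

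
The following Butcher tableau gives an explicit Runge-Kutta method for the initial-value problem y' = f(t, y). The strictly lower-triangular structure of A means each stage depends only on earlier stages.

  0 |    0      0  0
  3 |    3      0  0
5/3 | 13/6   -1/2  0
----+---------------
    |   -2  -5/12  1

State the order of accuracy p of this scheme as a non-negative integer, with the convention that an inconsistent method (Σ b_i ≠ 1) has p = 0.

b = (-2, -5/12, 1)
c = (0, 3, 5/3)
Ac = (0, 0, -3/2)
Σ b_i: (-2)·1 + (-5/12)·1 + 1·1 = -17/12 ≠ 1 ⇒ order 0.

0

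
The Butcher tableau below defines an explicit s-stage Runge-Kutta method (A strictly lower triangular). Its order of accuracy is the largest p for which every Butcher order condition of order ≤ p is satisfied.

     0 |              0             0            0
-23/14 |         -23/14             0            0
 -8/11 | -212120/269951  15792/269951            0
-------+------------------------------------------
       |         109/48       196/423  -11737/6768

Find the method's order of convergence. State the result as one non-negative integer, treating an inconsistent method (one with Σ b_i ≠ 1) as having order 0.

3

b = (109/48, 196/423, -11737/6768)
c = (0, -23/14, -8/11)
Ac = (0, 0, -1128/11737)
Σ b_i: 109/48·1 + 196/423·1 + (-11737/6768)·1 = 1 ✓
b·c: 196/423·(-23/14) + (-11737/6768)·(-8/11) = 1/2 ✓
b·c²: 196/423·529/196 + (-11737/6768)·64/121 = 1/3 ✓
b·Ac: (-11737/6768)·(-1128/11737) = 1/6 ✓; 3 stages ⇒ order 3.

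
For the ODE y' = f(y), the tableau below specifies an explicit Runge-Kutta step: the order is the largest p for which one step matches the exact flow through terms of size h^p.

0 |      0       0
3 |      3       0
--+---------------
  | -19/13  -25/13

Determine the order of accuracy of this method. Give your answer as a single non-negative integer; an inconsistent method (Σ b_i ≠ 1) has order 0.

b = (-19/13, -25/13)
c = (0, 3)
Σ b_i: (-19/13)·1 + (-25/13)·1 = -44/13 ≠ 1 ⇒ order 0.

0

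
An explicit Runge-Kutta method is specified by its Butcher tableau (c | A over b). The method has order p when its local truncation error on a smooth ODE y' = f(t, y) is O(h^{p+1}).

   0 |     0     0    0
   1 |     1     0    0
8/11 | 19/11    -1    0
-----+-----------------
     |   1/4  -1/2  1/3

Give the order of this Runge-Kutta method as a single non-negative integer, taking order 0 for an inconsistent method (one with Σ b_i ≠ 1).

0

b = (1/4, -1/2, 1/3)
c = (0, 1, 8/11)
Ac = (0, 0, -1)
Σ b_i: 1/4·1 + (-1/2)·1 + 1/3·1 = 1/12 ≠ 1 ⇒ order 0.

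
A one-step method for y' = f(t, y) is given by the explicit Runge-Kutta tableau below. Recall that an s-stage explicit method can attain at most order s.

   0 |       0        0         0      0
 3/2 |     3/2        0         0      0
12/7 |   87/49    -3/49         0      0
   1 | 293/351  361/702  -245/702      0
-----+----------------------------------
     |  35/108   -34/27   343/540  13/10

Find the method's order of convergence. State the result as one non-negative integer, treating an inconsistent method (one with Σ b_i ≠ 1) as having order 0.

4

b = (35/108, -34/27, 343/540, 13/10)
c = (0, 3/2, 12/7, 1)
Ac = (0, 0, -9/98, 9/52)
Σ b_i: 35/108·1 + (-34/27)·1 + 343/540·1 + 13/10·1 = 1 ✓
b·c: (-34/27)·3/2 + 343/540·12/7 + 13/10·1 = 1/2 ✓
b·c²: (-34/27)·9/4 + 343/540·144/49 + 13/10·1 = 1/3 ✓
b·Ac: 343/540·(-9/98) + 13/10·9/52 = 1/6 ✓
b·c³: (-34/27)·27/8 + 343/540·1728/343 + 13/10·1 = 1/4 ✓
b·(c∘Ac): 343/540·(-54/343) + 13/10·9/52 = 1/8 ✓
b·Ac²: 343/540·(-27/196) + 13/10·41/312 = 1/12 ✓
b·A²c: 13/10·5/156 = 1/24 ✓; 4 stages ⇒ order 4.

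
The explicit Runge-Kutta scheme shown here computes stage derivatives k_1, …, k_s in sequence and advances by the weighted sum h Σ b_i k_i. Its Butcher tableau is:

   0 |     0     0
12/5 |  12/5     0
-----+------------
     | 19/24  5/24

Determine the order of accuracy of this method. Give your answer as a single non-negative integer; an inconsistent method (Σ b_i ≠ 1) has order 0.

b = (19/24, 5/24)
c = (0, 12/5)
Σ b_i: 19/24·1 + 5/24·1 = 1 ✓
b·c: 5/24·12/5 = 1/2 ✓; 2 stages ⇒ order 2.

2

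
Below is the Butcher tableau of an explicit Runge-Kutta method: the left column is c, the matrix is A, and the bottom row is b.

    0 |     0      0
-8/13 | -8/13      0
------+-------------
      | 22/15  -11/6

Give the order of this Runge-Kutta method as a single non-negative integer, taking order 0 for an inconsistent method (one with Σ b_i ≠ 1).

b = (22/15, -11/6)
c = (0, -8/13)
Σ b_i: 22/15·1 + (-11/6)·1 = -11/30 ≠ 1 ⇒ order 0.

0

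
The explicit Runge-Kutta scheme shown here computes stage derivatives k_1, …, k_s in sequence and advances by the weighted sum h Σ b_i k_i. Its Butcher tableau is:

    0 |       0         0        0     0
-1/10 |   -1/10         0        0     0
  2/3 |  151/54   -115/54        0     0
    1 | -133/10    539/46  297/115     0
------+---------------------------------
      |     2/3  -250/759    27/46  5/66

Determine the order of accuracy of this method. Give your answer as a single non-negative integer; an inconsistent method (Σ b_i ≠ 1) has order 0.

4

b = (2/3, -250/759, 27/46, 5/66)
c = (0, -1/10, 2/3, 1)
Ac = (0, 0, 23/108, 11/20)
Σ b_i: 2/3·1 + (-250/759)·1 + 27/46·1 + 5/66·1 = 1 ✓
b·c: (-250/759)·(-1/10) + 27/46·2/3 + 5/66·1 = 1/2 ✓
b·c²: (-250/759)·1/100 + 27/46·4/9 + 5/66·1 = 1/3 ✓
b·Ac: 27/46·23/108 + 5/66·11/20 = 1/6 ✓
b·c³: (-250/759)·(-1/1000) + 27/46·8/27 + 5/66·1 = 1/4 ✓
b·(c∘Ac): 27/46·23/162 + 5/66·11/20 = 1/8 ✓
b·Ac²: 27/46·(-23/1080) + 5/66·253/200 = 1/12 ✓
b·A²c: 5/66·11/20 = 1/24 ✓; 4 stages ⇒ order 4.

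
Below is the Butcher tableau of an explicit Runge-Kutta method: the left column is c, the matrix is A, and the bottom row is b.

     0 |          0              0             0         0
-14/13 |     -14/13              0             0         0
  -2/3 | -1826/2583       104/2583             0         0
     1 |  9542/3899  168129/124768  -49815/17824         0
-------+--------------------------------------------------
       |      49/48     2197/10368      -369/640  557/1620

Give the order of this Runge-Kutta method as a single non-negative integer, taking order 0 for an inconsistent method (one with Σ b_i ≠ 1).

b = (49/48, 2197/10368, -369/640, 557/1620)
c = (0, -14/13, -2/3, 1)
Ac = (0, 0, -16/369, 459/1114)
Σ b_i: 49/48·1 + 2197/10368·1 + (-369/640)·1 + 557/1620·1 = 1 ✓
b·c: 2197/10368·(-14/13) + (-369/640)·(-2/3) + 557/1620·1 = 1/2 ✓
b·c²: 2197/10368·196/169 + (-369/640)·4/9 + 557/1620·1 = 1/3 ✓
b·Ac: (-369/640)·(-16/369) + 557/1620·459/1114 = 1/6 ✓
b·c³: 2197/10368·(-2744/2197) + (-369/640)·(-8/27) + 557/1620·1 = 1/4 ✓
b·(c∘Ac): (-369/640)·32/1107 + 557/1620·459/1114 = 1/8 ✓
b·Ac²: (-369/640)·224/4797 + 557/1620·2322/7241 = 1/12 ✓
b·A²c: 557/1620·135/1114 = 1/24 ✓; 4 stages ⇒ order 4.

4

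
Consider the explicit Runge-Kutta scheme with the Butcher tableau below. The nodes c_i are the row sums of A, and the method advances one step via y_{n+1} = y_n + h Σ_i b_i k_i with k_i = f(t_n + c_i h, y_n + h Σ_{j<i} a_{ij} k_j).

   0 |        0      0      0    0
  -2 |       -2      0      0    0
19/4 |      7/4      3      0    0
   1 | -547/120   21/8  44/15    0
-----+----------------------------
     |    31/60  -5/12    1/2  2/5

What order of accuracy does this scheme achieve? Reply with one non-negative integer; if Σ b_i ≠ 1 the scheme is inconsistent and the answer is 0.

1

b = (31/60, -5/12, 1/2, 2/5)
c = (0, -2, 19/4, 1)
Ac = (0, 0, -6, 521/60)
Σ b_i: 31/60·1 + (-5/12)·1 + 1/2·1 + 2/5·1 = 1 ✓
b·c: (-5/12)·(-2) + 1/2·19/4 + 2/5·1 = 433/120 ≠ 1/2 ⇒ order 1.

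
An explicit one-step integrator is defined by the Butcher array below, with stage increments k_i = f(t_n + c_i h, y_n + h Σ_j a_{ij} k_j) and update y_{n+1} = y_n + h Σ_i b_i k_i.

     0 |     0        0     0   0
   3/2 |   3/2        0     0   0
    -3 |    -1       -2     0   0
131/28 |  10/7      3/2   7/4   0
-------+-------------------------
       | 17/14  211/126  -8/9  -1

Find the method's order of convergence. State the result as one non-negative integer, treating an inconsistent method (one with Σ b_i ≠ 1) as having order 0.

2

b = (17/14, 211/126, -8/9, -1)
c = (0, 3/2, -3, 131/28)
Ac = (0, 0, -3, -3)
Σ b_i: 17/14·1 + 211/126·1 + (-8/9)·1 + (-1)·1 = 1 ✓
b·c: 211/126·3/2 + (-8/9)·(-3) + (-1)·131/28 = 1/2 ✓
b·c²: 211/126·9/4 + (-8/9)·9 + (-1)·17161/784 = -20479/784 ≠ 1/3 ⇒ order 2.
b·Ac: (-8/9)·(-3) + (-1)·(-3) = 17/3 ≠ 1/6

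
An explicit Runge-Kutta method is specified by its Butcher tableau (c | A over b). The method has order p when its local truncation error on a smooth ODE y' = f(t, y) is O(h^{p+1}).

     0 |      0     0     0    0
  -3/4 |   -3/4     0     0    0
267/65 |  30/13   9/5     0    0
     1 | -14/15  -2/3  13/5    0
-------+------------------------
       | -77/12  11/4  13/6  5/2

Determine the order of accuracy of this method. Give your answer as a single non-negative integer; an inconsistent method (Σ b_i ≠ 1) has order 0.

b = (-77/12, 11/4, 13/6, 5/2)
c = (0, -3/4, 267/65, 1)
Ac = (0, 0, -27/20, 559/50)
Σ b_i: (-77/12)·1 + 11/4·1 + 13/6·1 + 5/2·1 = 1 ✓
b·c: 11/4·(-3/4) + 13/6·267/65 + 5/2·1 = 747/80 ≠ 1/2 ⇒ order 1.

1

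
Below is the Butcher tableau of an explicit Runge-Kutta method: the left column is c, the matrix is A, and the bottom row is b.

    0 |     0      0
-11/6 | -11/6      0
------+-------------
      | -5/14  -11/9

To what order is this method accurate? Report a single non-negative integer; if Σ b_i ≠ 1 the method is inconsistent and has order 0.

b = (-5/14, -11/9)
c = (0, -11/6)
Σ b_i: (-5/14)·1 + (-11/9)·1 = -199/126 ≠ 1 ⇒ order 0.

0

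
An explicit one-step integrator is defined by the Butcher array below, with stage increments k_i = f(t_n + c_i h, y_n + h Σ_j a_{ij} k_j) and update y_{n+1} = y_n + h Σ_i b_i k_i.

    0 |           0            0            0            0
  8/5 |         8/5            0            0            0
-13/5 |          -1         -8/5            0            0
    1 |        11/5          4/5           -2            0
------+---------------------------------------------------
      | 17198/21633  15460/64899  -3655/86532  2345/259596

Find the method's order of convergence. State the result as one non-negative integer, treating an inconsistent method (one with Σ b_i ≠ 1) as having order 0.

b = (17198/21633, 15460/64899, -3655/86532, 2345/259596)
c = (0, 8/5, -13/5, 1)
Ac = (0, 0, -64/25, 162/25)
Σ b_i: 17198/21633·1 + 15460/64899·1 + (-3655/86532)·1 + 2345/259596·1 = 1 ✓
b·c: 15460/64899·8/5 + (-3655/86532)·(-13/5) + 2345/259596·1 = 1/2 ✓
b·c²: 15460/64899·64/25 + (-3655/86532)·169/25 + 2345/259596·1 = 1/3 ✓
b·Ac: (-3655/86532)·(-64/25) + 2345/259596·162/25 = 1/6 ✓
b·c³: 15460/64899·512/125 + (-3655/86532)·(-2197/125) + 2345/259596·1 = 1868177/1081650 ≠ 1/4 ⇒ order 3.
b·(c∘Ac): (-3655/86532)·832/125 + 2345/259596·162/25 = -240781/1081650 ≠ 1/8
b·Ac²: (-3655/86532)·(-512/125) + 2345/259596·(-1434/125) = 5003/72110 ≠ 1/12
b·A²c: 2345/259596·128/25 = 15008/324495 ≠ 1/24

3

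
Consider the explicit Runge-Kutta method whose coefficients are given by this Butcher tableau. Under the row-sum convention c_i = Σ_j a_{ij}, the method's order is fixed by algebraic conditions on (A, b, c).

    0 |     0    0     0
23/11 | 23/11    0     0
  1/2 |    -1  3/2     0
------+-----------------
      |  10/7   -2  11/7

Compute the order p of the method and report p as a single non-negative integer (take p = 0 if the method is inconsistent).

b = (10/7, -2, 11/7)
c = (0, 23/11, 1/2)
Ac = (0, 0, 69/22)
Σ b_i: 10/7·1 + (-2)·1 + 11/7·1 = 1 ✓
b·c: (-2)·23/11 + 11/7·1/2 = -523/154 ≠ 1/2 ⇒ order 1.

1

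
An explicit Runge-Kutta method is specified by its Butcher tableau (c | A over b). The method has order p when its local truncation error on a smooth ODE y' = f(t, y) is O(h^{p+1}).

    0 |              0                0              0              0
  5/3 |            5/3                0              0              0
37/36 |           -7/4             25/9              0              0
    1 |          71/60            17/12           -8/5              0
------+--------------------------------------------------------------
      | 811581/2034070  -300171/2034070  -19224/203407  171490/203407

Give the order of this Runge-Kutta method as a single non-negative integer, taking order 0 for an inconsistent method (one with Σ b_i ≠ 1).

3

b = (811581/2034070, -300171/2034070, -19224/203407, 171490/203407)
c = (0, 5/3, 37/36, 1)
Ac = (0, 0, 125/27, 43/60)
Σ b_i: 811581/2034070·1 + (-300171/2034070)·1 + (-19224/203407)·1 + 171490/203407·1 = 1 ✓
b·c: (-300171/2034070)·5/3 + (-19224/203407)·37/36 + 171490/203407·1 = 1/2 ✓
b·c²: (-300171/2034070)·25/9 + (-19224/203407)·1369/1296 + 171490/203407·1 = 1/3 ✓
b·Ac: (-19224/203407)·125/27 + 171490/203407·43/60 = 1/6 ✓
b·c³: (-300171/2034070)·125/27 + (-19224/203407)·50653/46656 + 171490/203407·1 = 2516623/43935912 ≠ 1/4 ⇒ order 3.
b·(c∘Ac): (-19224/203407)·4625/972 + 171490/203407·43/60 = 565721/3661326 ≠ 1/8
b·Ac²: (-19224/203407)·625/81 + 171490/203407·3637/1620 = 38340913/32951934 ≠ 1/12
b·A²c: 171490/203407·(-200/27) = -34298000/5491989 ≠ 1/24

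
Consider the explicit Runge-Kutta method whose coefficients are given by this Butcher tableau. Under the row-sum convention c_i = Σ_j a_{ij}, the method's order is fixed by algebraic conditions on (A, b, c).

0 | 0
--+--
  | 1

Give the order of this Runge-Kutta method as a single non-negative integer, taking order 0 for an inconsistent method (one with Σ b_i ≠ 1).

b = (1)
c = (0)
Σ b_i: 1·1 = 1 ✓; 1 stage ⇒ order 1.

1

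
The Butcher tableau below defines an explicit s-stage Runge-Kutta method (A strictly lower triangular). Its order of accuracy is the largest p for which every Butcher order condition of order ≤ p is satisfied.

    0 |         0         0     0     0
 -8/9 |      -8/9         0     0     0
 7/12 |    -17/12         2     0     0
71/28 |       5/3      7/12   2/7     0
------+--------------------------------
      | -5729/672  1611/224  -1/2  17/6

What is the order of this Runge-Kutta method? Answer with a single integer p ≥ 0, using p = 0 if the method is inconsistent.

2

b = (-5729/672, 1611/224, -1/2, 17/6)
c = (0, -8/9, 7/12, 71/28)
Ac = (0, 0, -16/9, -19/54)
Σ b_i: (-5729/672)·1 + 1611/224·1 + (-1/2)·1 + 17/6·1 = 1 ✓
b·c: 1611/224·(-8/9) + (-1/2)·7/12 + 17/6·71/28 = 1/2 ✓
b·c²: 1611/224·64/81 + (-1/2)·49/144 + 17/6·5041/784 = 167441/7056 ≠ 1/3 ⇒ order 2.
b·Ac: (-1/2)·(-16/9) + 17/6·(-19/54) = -35/324 ≠ 1/6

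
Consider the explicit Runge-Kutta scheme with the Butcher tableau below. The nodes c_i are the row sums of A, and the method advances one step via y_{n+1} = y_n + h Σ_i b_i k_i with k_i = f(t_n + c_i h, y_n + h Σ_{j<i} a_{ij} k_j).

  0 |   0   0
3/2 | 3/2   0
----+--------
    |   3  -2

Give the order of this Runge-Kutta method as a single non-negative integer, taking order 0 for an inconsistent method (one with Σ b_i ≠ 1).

b = (3, -2)
c = (0, 3/2)
Σ b_i: 3·1 + (-2)·1 = 1 ✓
b·c: (-2)·3/2 = -3 ≠ 1/2 ⇒ order 1.

1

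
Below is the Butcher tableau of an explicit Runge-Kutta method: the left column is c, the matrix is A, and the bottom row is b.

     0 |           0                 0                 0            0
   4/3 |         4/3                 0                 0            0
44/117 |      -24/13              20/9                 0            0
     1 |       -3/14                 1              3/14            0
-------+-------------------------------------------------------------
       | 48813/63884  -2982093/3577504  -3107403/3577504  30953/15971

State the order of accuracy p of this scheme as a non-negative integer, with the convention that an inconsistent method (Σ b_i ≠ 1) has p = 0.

b = (48813/63884, -2982093/3577504, -3107403/3577504, 30953/15971)
c = (0, 4/3, 44/117, 1)
Ac = (0, 0, 80/27, 386/273)
Σ b_i: 48813/63884·1 + (-2982093/3577504)·1 + (-3107403/3577504)·1 + 30953/15971·1 = 1 ✓
b·c: (-2982093/3577504)·4/3 + (-3107403/3577504)·44/117 + 30953/15971·1 = 1/2 ✓
b·c²: (-2982093/3577504)·16/9 + (-3107403/3577504)·1936/13689 + 30953/15971·1 = 1/3 ✓
b·Ac: (-3107403/3577504)·80/27 + 30953/15971·386/273 = 1/6 ✓
b·c³: (-2982093/3577504)·64/27 + (-3107403/3577504)·85184/1601613 + 30953/15971·1 = -52313/622869 ≠ 1/4 ⇒ order 3.
b·(c∘Ac): (-3107403/3577504)·3520/3159 + 30953/15971·386/273 = 198152/111797 ≠ 1/8
b·Ac²: (-3107403/3577504)·320/81 + 30953/15971·57752/31941 = 407626/5605821 ≠ 1/12
b·A²c: 30953/15971·40/63 = 1238120/1006173 ≠ 1/24

3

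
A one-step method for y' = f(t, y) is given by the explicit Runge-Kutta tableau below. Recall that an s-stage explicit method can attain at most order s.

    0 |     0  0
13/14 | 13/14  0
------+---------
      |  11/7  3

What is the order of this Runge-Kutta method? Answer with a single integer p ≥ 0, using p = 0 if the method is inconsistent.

b = (11/7, 3)
c = (0, 13/14)
Σ b_i: 11/7·1 + 3·1 = 32/7 ≠ 1 ⇒ order 0.

0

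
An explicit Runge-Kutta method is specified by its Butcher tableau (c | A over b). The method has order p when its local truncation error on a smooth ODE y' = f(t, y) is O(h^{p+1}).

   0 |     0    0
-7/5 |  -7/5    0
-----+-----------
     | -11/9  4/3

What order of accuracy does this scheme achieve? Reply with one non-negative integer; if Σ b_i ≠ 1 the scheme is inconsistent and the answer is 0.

b = (-11/9, 4/3)
c = (0, -7/5)
Σ b_i: (-11/9)·1 + 4/3·1 = 1/9 ≠ 1 ⇒ order 0.

0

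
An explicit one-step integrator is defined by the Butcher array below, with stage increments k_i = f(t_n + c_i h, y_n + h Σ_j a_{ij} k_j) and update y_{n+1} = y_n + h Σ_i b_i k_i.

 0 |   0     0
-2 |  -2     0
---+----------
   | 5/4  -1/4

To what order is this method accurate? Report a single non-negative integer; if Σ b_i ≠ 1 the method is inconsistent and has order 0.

2

b = (5/4, -1/4)
c = (0, -2)
Σ b_i: 5/4·1 + (-1/4)·1 = 1 ✓
b·c: (-1/4)·(-2) = 1/2 ✓; 2 stages ⇒ order 2.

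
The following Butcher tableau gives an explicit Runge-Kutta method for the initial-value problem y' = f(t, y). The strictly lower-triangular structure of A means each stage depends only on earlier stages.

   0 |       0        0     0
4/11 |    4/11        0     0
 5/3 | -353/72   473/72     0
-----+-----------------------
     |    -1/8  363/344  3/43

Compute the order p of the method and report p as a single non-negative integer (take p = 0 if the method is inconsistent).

b = (-1/8, 363/344, 3/43)
c = (0, 4/11, 5/3)
Ac = (0, 0, 43/18)
Σ b_i: (-1/8)·1 + 363/344·1 + 3/43·1 = 1 ✓
b·c: 363/344·4/11 + 3/43·5/3 = 1/2 ✓
b·c²: 363/344·16/121 + 3/43·25/9 = 1/3 ✓
b·Ac: 3/43·43/18 = 1/6 ✓; 3 stages ⇒ order 3.

3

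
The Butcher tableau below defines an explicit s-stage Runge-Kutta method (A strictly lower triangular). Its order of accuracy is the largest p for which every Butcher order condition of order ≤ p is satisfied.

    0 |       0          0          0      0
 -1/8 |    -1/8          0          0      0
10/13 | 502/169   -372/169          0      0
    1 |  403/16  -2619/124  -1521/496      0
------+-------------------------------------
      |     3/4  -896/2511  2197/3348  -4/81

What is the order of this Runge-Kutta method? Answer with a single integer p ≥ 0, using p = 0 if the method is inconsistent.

b = (3/4, -896/2511, 2197/3348, -4/81)
c = (0, -1/8, 10/13, 1)
Ac = (0, 0, 93/338, 9/32)
Σ b_i: 3/4·1 + (-896/2511)·1 + 2197/3348·1 + (-4/81)·1 = 1 ✓
b·c: (-896/2511)·(-1/8) + 2197/3348·10/13 + (-4/81)·1 = 1/2 ✓
b·c²: (-896/2511)·1/64 + 2197/3348·100/169 + (-4/81)·1 = 1/3 ✓
b·Ac: 2197/3348·93/338 + (-4/81)·9/32 = 1/6 ✓
b·c³: (-896/2511)·(-1/512) + 2197/3348·1000/2197 + (-4/81)·1 = 1/4 ✓
b·(c∘Ac): 2197/3348·465/2197 + (-4/81)·9/32 = 1/8 ✓
b·Ac²: 2197/3348·(-93/2704) + (-4/81)·(-549/256) = 1/12 ✓
b·A²c: (-4/81)·(-27/32) = 1/24 ✓; 4 stages ⇒ order 4.

4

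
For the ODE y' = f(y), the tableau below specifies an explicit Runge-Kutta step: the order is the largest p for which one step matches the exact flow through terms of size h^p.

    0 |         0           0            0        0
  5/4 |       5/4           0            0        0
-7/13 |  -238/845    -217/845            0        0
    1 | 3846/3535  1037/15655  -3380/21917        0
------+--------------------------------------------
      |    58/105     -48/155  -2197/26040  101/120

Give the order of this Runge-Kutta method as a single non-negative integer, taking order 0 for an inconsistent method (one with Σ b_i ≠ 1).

4

b = (58/105, -48/155, -2197/26040, 101/120)
c = (0, 5/4, -7/13, 1)
Ac = (0, 0, -217/676, 67/404)
Σ b_i: 58/105·1 + (-48/155)·1 + (-2197/26040)·1 + 101/120·1 = 1 ✓
b·c: (-48/155)·5/4 + (-2197/26040)·(-7/13) + 101/120·1 = 1/2 ✓
b·c²: (-48/155)·25/16 + (-2197/26040)·49/169 + 101/120·1 = 1/3 ✓
b·Ac: (-2197/26040)·(-217/676) + 101/120·67/404 = 1/6 ✓
b·c³: (-48/155)·125/64 + (-2197/26040)·(-343/2197) + 101/120·1 = 1/4 ✓
b·(c∘Ac): (-2197/26040)·1519/8788 + 101/120·67/404 = 1/8 ✓
b·Ac²: (-2197/26040)·(-1085/2704) + 101/120·95/1616 = 1/12 ✓
b·A²c: 101/120·5/101 = 1/24 ✓; 4 stages ⇒ order 4.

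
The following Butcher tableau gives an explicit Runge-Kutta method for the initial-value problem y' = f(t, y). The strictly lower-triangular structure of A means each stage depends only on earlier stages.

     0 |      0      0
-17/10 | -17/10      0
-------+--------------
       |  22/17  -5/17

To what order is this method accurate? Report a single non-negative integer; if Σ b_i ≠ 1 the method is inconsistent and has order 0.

b = (22/17, -5/17)
c = (0, -17/10)
Σ b_i: 22/17·1 + (-5/17)·1 = 1 ✓
b·c: (-5/17)·(-17/10) = 1/2 ✓; 2 stages ⇒ order 2.

2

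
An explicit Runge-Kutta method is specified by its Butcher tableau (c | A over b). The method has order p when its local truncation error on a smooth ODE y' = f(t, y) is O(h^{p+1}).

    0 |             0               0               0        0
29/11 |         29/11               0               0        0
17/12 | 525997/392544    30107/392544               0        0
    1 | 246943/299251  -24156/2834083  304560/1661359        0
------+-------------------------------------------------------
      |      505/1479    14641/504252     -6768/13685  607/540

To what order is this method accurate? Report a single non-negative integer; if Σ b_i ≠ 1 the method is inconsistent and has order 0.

b = (505/1479, 14641/504252, -6768/13685, 607/540)
c = (0, 29/11, 17/12, 1)
Ac = (0, 0, 2737/13536, 144/607)
Σ b_i: 505/1479·1 + 14641/504252·1 + (-6768/13685)·1 + 607/540·1 = 1 ✓
b·c: 14641/504252·29/11 + (-6768/13685)·17/12 + 607/540·1 = 1/2 ✓
b·c²: 14641/504252·841/121 + (-6768/13685)·289/144 + 607/540·1 = 1/3 ✓
b·Ac: (-6768/13685)·2737/13536 + 607/540·144/607 = 1/6 ✓
b·c³: 14641/504252·24389/1331 + (-6768/13685)·4913/1728 + 607/540·1 = 1/4 ✓
b·(c∘Ac): (-6768/13685)·46529/162432 + 607/540·144/607 = 1/8 ✓
b·Ac²: (-6768/13685)·79373/148896 + 607/540·2061/6677 = 1/12 ✓
b·A²c: 607/540·45/1214 = 1/24 ✓; 4 stages ⇒ order 4.

4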